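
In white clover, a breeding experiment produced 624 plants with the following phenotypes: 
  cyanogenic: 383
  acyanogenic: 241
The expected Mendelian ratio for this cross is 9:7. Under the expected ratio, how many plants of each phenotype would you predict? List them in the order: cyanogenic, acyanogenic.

351, 273

Expected counts for N = 624 under a 9:7 ratio (total parts = 16):
  cyanogenic: 624 × 9/16 = 351
  acyanogenic: 624 × 7/16 = 273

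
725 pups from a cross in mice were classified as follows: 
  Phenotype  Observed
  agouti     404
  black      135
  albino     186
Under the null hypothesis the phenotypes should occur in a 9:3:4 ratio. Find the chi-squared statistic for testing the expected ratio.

0.167

Expected counts for N = 725 under a 9:3:4 ratio (total parts = 16):
  agouti: 725 × 9/16 = 407.8125
  black: 725 × 3/16 = 135.9375
  albino: 725 × 4/16 = 181.25
χ² = Σ (O − E)² / E
  agouti: (404 − 407.8125)² / 407.8125 = 0.0356
  black: (135 − 135.9375)² / 135.9375 = 0.0065
  albino: (186 − 181.25)² / 181.25 = 0.1245
χ² = 0.0356 + 0.0065 + 0.1245 = 0.1666 ≈ 0.167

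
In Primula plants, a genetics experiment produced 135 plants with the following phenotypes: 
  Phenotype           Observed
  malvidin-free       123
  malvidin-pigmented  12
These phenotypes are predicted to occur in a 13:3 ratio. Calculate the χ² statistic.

Under the 13:3 hypothesis (Σ ratio = 16, N = 135):
  malvidin-free: 135 × 13/16 = 109.6875
  malvidin-pigmented: 135 × 3/16 = 25.3125
χ² = Σ (O − E)² / E
  malvidin-free: (123 − 109.6875)² / 109.6875 = 1.6157
  malvidin-pigmented: (12 − 25.3125)² / 25.3125 = 7.0014
χ² = 1.6157 + 7.0014 = 8.6171 ≈ 8.617

8.617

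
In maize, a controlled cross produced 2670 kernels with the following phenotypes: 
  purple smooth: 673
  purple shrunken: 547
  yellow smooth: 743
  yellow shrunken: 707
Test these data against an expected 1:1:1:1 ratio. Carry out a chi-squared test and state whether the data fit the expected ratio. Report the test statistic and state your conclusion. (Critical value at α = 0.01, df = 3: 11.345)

Total ratio parts = 4. Expected numbers out of 2670:
  purple smooth: 2670 × 1/4 = 667.5
  purple shrunken: 2670 × 1/4 = 667.5
  yellow smooth: 2670 × 1/4 = 667.5
  yellow shrunken: 2670 × 1/4 = 667.5
χ² = Σ (O − E)² / E
  purple smooth: (673 − 667.5)² / 667.5 = 0.0453
  purple shrunken: (547 − 667.5)² / 667.5 = 21.7532
  yellow smooth: (743 − 667.5)² / 667.5 = 8.5397
  yellow shrunken: (707 − 667.5)² / 667.5 = 2.3375
χ² = 0.0453 + 21.7532 + 8.5397 + 2.3375 = 32.6757 ≈ 32.676
Degrees of freedom = 4 − 1 = 3; critical value at α = 0.01 is 11.345.
Since 32.676 > 11.345, we reject the null hypothesis — the data do not fit the 1:1:1:1 ratio.

32.676; not consistent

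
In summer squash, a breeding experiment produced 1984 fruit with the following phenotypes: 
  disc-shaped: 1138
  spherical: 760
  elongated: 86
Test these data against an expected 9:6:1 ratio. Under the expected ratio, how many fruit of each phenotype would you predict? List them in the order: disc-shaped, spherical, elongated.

Expected counts for N = 1984 under a 9:6:1 ratio (total parts = 16):
  disc-shaped: 1984 × 9/16 = 1116
  spherical: 1984 × 6/16 = 744
  elongated: 1984 × 1/16 = 124

1116, 744, 124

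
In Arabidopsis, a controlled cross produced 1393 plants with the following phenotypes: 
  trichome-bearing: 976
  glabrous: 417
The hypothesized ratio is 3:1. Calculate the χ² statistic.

18.096

Total ratio parts = 4. Expected numbers out of 1393:
  trichome-bearing: 1393 × 3/4 = 1044.75
  glabrous: 1393 × 1/4 = 348.25
χ² = Σ (O − E)² / E
  trichome-bearing: (976 − 1044.75)² / 1044.75 = 4.5241
  glabrous: (417 − 348.25)² / 348.25 = 13.5723
χ² = 4.5241 + 13.5723 = 18.0964 ≈ 18.096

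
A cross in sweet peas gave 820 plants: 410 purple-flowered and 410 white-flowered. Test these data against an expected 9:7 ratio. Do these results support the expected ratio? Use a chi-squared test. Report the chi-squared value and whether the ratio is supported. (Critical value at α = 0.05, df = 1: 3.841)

13.016; not consistent

The 9:7 ratio has 16 parts, so with N = 820 the expected counts are:
  purple-flowered: 820 × 9/16 = 461.25
  white-flowered: 820 × 7/16 = 358.75
χ² = Σ (O − E)² / E
  purple-flowered: (410 − 461.25)² / 461.25 = 5.6944
  white-flowered: (410 − 358.75)² / 358.75 = 7.3214
χ² = 5.6944 + 7.3214 = 13.0158 ≈ 13.016
Degrees of freedom = 2 − 1 = 1; critical value at α = 0.05 is 3.841.
Since 13.016 > 3.841, we reject the null hypothesis — the data do not fit the 9:7 ratio.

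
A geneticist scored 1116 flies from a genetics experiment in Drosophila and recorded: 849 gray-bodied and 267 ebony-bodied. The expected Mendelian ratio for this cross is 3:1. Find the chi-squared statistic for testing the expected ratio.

Under the 3:1 hypothesis (Σ ratio = 4, N = 1116):
  gray-bodied: 1116 × 3/4 = 837
  ebony-bodied: 1116 × 1/4 = 279
χ² = Σ (O − E)² / E
  gray-bodied: (849 − 837)² / 837 = 0.1720
  ebony-bodied: (267 − 279)² / 279 = 0.5161
χ² = 0.1720 + 0.5161 = 0.6881 ≈ 0.688

0.688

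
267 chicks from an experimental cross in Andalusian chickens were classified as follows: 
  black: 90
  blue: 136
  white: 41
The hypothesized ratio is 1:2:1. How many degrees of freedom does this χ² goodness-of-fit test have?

A goodness-of-fit test with 3 phenotype classes has df = 3 − 1 = 2.

2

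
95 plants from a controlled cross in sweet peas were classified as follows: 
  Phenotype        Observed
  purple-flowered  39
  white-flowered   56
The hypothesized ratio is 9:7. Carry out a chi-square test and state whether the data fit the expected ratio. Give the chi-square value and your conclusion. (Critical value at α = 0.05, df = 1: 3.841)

Expected counts for N = 95 under a 9:7 ratio (total parts = 16):
  purple-flowered: 95 × 9/16 = 53.4375
  white-flowered: 95 × 7/16 = 41.5625
χ² = Σ (O − E)² / E
  purple-flowered: (39 − 53.4375)² / 53.4375 = 3.9007
  white-flowered: (56 − 41.5625)² / 41.5625 = 5.0151
χ² = 3.9007 + 5.0151 = 8.9158 ≈ 8.916
Degrees of freedom = 2 − 1 = 1; critical value at α = 0.05 is 3.841.
Since 8.916 > 3.841, we reject the null hypothesis — the data do not fit the 9:7 ratio.

8.916; not consistent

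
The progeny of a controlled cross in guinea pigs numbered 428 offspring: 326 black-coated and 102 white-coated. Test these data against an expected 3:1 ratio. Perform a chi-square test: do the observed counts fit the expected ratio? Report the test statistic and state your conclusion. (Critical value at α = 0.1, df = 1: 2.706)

The 3:1 ratio has 4 parts, so with N = 428 the expected counts are:
  black-coated: 428 × 3/4 = 321
  white-coated: 428 × 1/4 = 107
χ² = Σ (O − E)² / E
  black-coated: (326 − 321)² / 321 = 0.0779
  white-coated: (102 − 107)² / 107 = 0.2336
χ² = 0.0779 + 0.2336 = 0.3115 ≈ 0.312
Degrees of freedom = 2 − 1 = 1; critical value at α = 0.1 is 2.706.
Since 0.312 < 2.706, we fail to reject the null hypothesis — the data are consistent with the 3:1 ratio.

0.312; consistent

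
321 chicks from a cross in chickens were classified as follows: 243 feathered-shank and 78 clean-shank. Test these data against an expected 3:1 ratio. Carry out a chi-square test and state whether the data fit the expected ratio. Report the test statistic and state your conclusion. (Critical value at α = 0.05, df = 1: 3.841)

0.084; consistent

Expected counts for N = 321 under a 3:1 ratio (total parts = 4):
  feathered-shank: 321 × 3/4 = 240.75
  clean-shank: 321 × 1/4 = 80.25
χ² = Σ (O − E)² / E
  feathered-shank: (243 − 240.75)² / 240.75 = 0.0210
  clean-shank: (78 − 80.25)² / 80.25 = 0.0631
χ² = 0.0210 + 0.0631 = 0.0841 ≈ 0.084
Degrees of freedom = 2 − 1 = 1; critical value at α = 0.05 is 3.841.
Since 0.084 < 3.841, we fail to reject the null hypothesis — the data are consistent with the 3:1 ratio.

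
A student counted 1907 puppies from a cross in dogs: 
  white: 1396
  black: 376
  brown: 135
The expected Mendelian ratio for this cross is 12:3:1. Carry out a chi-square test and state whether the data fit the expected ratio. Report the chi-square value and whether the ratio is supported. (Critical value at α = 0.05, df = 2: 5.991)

3.869; consistent

The 12:3:1 ratio has 16 parts, so with N = 1907 the expected counts are:
  white: 1907 × 12/16 = 1430.25
  black: 1907 × 3/16 = 357.5625
  brown: 1907 × 1/16 = 119.1875
χ² = Σ (O − E)² / E
  white: (1396 − 1430.25)² / 1430.25 = 0.8202
  black: (376 − 357.5625)² / 357.5625 = 0.9507
  brown: (135 − 119.1875)² / 119.1875 = 2.0978
χ² = 0.8202 + 0.9507 + 2.0978 = 3.8687 ≈ 3.869
Degrees of freedom = 3 − 1 = 2; critical value at α = 0.05 is 5.991.
Since 3.869 < 5.991, we fail to reject the null hypothesis — the data are consistent with the 12:3:1 ratio.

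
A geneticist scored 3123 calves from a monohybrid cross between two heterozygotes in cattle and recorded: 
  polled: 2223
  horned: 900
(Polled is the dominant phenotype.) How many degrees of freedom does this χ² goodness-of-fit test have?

For a monohybrid cross between heterozygotes with complete dominance, the expected phenotypic ratio is 3:1.
A goodness-of-fit test with 2 phenotype classes has df = 2 − 1 = 1.

1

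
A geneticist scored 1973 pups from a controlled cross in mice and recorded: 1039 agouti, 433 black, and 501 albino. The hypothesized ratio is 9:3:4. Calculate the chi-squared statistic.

15.390

Under the 9:3:4 hypothesis (Σ ratio = 16, N = 1973):
  agouti: 1973 × 9/16 = 1109.8125
  black: 1973 × 3/16 = 369.9375
  albino: 1973 × 4/16 = 493.25
χ² = Σ (O − E)² / E
  agouti: (1039 − 1109.8125)² / 1109.8125 = 4.5182
  black: (433 − 369.9375)² / 369.9375 = 10.7501
  albino: (501 − 493.25)² / 493.25 = 0.1218
χ² = 4.5182 + 10.7501 + 0.1218 = 15.3901 ≈ 15.390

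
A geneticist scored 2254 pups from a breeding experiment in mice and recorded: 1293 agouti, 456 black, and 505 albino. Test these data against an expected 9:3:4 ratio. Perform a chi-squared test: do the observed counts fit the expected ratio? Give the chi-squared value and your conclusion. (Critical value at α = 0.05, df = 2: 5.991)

The 9:3:4 ratio has 16 parts, so with N = 2254 the expected counts are:
  agouti: 2254 × 9/16 = 1267.875
  black: 2254 × 3/16 = 422.625
  albino: 2254 × 4/16 = 563.5
χ² = Σ (O − E)² / E
  agouti: (1293 − 1267.875)² / 1267.875 = 0.4979
  black: (456 − 422.625)² / 422.625 = 2.6356
  albino: (505 − 563.5)² / 563.5 = 6.0732
χ² = 0.4979 + 2.6356 + 6.0732 = 9.2067 ≈ 9.207
Degrees of freedom = 3 − 1 = 2; critical value at α = 0.05 is 5.991.
Since 9.207 > 5.991, we reject the null hypothesis — the data do not fit the 9:3:4 ratio.

9.207; not consistent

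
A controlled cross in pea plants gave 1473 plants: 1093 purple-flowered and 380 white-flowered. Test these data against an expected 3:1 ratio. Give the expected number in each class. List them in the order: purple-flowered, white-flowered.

1104.75, 368.25

Expected counts for N = 1473 under a 3:1 ratio (total parts = 4):
  purple-flowered: 1473 × 3/4 = 1104.75
  white-flowered: 1473 × 1/4 = 368.25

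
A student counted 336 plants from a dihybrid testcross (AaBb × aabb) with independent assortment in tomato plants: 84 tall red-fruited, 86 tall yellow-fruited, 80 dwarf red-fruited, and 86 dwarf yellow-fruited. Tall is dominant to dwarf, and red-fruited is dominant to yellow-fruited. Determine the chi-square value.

A dihybrid testcross with independent assortment gives a 1:1:1:1 ratio.
Expected counts for N = 336 under a 1:1:1:1 ratio (total parts = 4):
  tall red-fruited: 336 × 1/4 = 84
  tall yellow-fruited: 336 × 1/4 = 84
  dwarf red-fruited: 336 × 1/4 = 84
  dwarf yellow-fruited: 336 × 1/4 = 84
χ² = Σ (O − E)² / E
  tall red-fruited: (84 − 84)² / 84 = 0.0000
  tall yellow-fruited: (86 − 84)² / 84 = 0.0476
  dwarf red-fruited: (80 − 84)² / 84 = 0.1905
  dwarf yellow-fruited: (86 − 84)² / 84 = 0.0476
χ² = 0.0000 + 0.0476 + 0.1905 + 0.0476 = 0.2857 ≈ 0.286

0.286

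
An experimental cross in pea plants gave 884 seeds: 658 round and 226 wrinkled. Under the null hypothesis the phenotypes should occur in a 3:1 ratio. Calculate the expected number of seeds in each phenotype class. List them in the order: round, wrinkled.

Total ratio parts = 4. Expected numbers out of 884:
  round: 884 × 3/4 = 663
  wrinkled: 884 × 1/4 = 221

663, 221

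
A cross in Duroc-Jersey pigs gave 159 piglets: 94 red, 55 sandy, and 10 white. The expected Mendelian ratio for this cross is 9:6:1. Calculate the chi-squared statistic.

Under the 9:6:1 hypothesis (Σ ratio = 16, N = 159):
  red: 159 × 9/16 = 89.4375
  sandy: 159 × 6/16 = 59.625
  white: 159 × 1/16 = 9.9375
χ² = Σ (O − E)² / E
  red: (94 − 89.4375)² / 89.4375 = 0.2327
  sandy: (55 − 59.625)² / 59.625 = 0.3588
  white: (10 − 9.9375)² / 9.9375 = 0.0004
χ² = 0.2327 + 0.3588 + 0.0004 = 0.5919 ≈ 0.592

0.592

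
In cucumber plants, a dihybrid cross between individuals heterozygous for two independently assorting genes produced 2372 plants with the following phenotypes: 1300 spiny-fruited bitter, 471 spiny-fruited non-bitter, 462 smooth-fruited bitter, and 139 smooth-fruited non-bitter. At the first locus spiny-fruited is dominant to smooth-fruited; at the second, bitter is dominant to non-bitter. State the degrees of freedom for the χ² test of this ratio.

3

A dihybrid F₂ with independent assortment and complete dominance at both loci gives a 9:3:3:1 phenotypic ratio.
A goodness-of-fit test with 4 phenotype classes has df = 4 − 1 = 3.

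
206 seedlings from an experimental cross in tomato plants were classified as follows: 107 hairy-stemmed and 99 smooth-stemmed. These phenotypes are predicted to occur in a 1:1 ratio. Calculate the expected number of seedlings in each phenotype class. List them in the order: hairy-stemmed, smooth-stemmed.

103, 103

The 1:1 ratio has 2 parts, so with N = 206 the expected counts are:
  hairy-stemmed: 206 × 1/2 = 103
  smooth-stemmed: 206 × 1/2 = 103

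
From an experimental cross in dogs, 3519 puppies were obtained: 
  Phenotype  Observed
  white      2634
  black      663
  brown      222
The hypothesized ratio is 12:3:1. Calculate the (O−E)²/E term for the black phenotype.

Under the 12:3:1 hypothesis (Σ ratio = 16, N = 3519):
  white: 3519 × 12/16 = 2639.25
  black: 3519 × 3/16 = 659.8125
  brown: 3519 × 1/16 = 219.9375
Contribution of black: (663 − 659.8125)² / 659.8125 = 0.0154

0.015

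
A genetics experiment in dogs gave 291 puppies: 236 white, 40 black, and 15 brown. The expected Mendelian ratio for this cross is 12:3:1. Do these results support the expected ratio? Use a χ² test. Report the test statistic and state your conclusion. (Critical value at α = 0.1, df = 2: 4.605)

5.889; not consistent

Total ratio parts = 16. Expected numbers out of 291:
  white: 291 × 12/16 = 218.25
  black: 291 × 3/16 = 54.5625
  brown: 291 × 1/16 = 18.1875
χ² = Σ (O − E)² / E
  white: (236 − 218.25)² / 218.25 = 1.4436
  black: (40 − 54.5625)² / 54.5625 = 3.8867
  brown: (15 − 18.1875)² / 18.1875 = 0.5586
χ² = 1.4436 + 3.8867 + 0.5586 = 5.8889 ≈ 5.889
Degrees of freedom = 3 − 1 = 2; critical value at α = 0.1 is 4.605.
Since 5.889 > 4.605, we reject the null hypothesis — the data do not fit the 12:3:1 ratio.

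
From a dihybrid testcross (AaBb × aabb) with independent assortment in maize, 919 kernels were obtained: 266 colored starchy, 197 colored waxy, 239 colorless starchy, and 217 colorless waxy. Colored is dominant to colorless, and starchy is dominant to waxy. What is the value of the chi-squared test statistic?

A dihybrid testcross with independent assortment gives a 1:1:1:1 ratio.
Under the 1:1:1:1 hypothesis (Σ ratio = 4, N = 919):
  colored starchy: 919 × 1/4 = 229.75
  colored waxy: 919 × 1/4 = 229.75
  colorless starchy: 919 × 1/4 = 229.75
  colorless waxy: 919 × 1/4 = 229.75
χ² = Σ (O − E)² / E
  colored starchy: (266 − 229.75)² / 229.75 = 5.7195
  colored waxy: (197 − 229.75)² / 229.75 = 4.6684
  colorless starchy: (239 − 229.75)² / 229.75 = 0.3724
  colorless waxy: (217 − 229.75)² / 229.75 = 0.7076
χ² = 5.7195 + 4.6684 + 0.3724 + 0.7076 = 11.4679 ≈ 11.468

11.468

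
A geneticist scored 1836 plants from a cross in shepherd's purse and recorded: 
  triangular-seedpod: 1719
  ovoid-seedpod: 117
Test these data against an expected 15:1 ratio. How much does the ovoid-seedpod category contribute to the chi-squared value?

0.044

Total ratio parts = 16. Expected numbers out of 1836:
  triangular-seedpod: 1836 × 15/16 = 1721.25
  ovoid-seedpod: 1836 × 1/16 = 114.75
Contribution of ovoid-seedpod: (117 − 114.75)² / 114.75 = 0.0441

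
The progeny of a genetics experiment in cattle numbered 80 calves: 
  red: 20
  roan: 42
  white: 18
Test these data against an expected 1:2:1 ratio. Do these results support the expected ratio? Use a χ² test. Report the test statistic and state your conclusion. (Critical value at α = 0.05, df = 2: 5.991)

Expected counts for N = 80 under a 1:2:1 ratio (total parts = 4):
  red: 80 × 1/4 = 20
  roan: 80 × 2/4 = 40
  white: 80 × 1/4 = 20
χ² = Σ (O − E)² / E
  red: (20 − 20)² / 20 = 0.0000
  roan: (42 − 40)² / 40 = 0.1000
  white: (18 − 20)² / 20 = 0.2000
χ² = 0.0000 + 0.1000 + 0.2000 = 0.300
Degrees of freedom = 3 − 1 = 2; critical value at α = 0.05 is 5.991.
Since 0.300 < 5.991, we fail to reject the null hypothesis — the data are consistent with the 1:2:1 ratio.

0.300; consistent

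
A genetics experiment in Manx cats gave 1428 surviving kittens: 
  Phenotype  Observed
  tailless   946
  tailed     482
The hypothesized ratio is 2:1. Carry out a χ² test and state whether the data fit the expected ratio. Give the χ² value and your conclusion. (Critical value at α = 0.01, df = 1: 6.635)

0.113; consistent

The 2:1 ratio has 3 parts, so with N = 1428 the expected counts are:
  tailless: 1428 × 2/3 = 952
  tailed: 1428 × 1/3 = 476
χ² = Σ (O − E)² / E
  tailless: (946 − 952)² / 952 = 0.0378
  tailed: (482 − 476)² / 476 = 0.0756
χ² = 0.0378 + 0.0756 = 0.1134 ≈ 0.113
Degrees of freedom = 2 − 1 = 1; critical value at α = 0.01 is 6.635.
Since 0.113 < 6.635, we fail to reject the null hypothesis — the data are consistent with the 2:1 ratio.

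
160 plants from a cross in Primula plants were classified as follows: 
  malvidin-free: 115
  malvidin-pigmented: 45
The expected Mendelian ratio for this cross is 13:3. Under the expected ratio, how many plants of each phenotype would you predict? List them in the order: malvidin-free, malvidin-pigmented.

Under the 13:3 hypothesis (Σ ratio = 16, N = 160):
  malvidin-free: 160 × 13/16 = 130
  malvidin-pigmented: 160 × 3/16 = 30

130, 30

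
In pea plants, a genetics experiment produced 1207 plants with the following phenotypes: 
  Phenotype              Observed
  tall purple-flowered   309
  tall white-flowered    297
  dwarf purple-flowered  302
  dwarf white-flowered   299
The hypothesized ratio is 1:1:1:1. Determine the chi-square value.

0.274

Total ratio parts = 4. Expected numbers out of 1207:
  tall purple-flowered: 1207 × 1/4 = 301.75
  tall white-flowered: 1207 × 1/4 = 301.75
  dwarf purple-flowered: 1207 × 1/4 = 301.75
  dwarf white-flowered: 1207 × 1/4 = 301.75
χ² = Σ (O − E)² / E
  tall purple-flowered: (309 − 301.75)² / 301.75 = 0.1742
  tall white-flowered: (297 − 301.75)² / 301.75 = 0.0748
  dwarf purple-flowered: (302 − 301.75)² / 301.75 = 0.0002
  dwarf white-flowered: (299 − 301.75)² / 301.75 = 0.0251
χ² = 0.1742 + 0.0748 + 0.0002 + 0.0251 = 0.2743 ≈ 0.274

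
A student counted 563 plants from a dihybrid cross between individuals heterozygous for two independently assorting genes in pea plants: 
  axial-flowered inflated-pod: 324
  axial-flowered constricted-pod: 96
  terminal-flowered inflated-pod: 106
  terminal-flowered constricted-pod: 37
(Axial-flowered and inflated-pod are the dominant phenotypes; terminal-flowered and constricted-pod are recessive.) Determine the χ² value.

1.130

A dihybrid F₂ with independent assortment and complete dominance at both loci gives a 9:3:3:1 phenotypic ratio.
Expected counts for N = 563 under a 9:3:3:1 ratio (total parts = 16):
  axial-flowered inflated-pod: 563 × 9/16 = 316.6875
  axial-flowered constricted-pod: 563 × 3/16 = 105.5625
  terminal-flowered inflated-pod: 563 × 3/16 = 105.5625
  terminal-flowered constricted-pod: 563 × 1/16 = 35.1875
χ² = Σ (O − E)² / E
  axial-flowered inflated-pod: (324 − 316.6875)² / 316.6875 = 0.1688
  axial-flowered constricted-pod: (96 − 105.5625)² / 105.5625 = 0.8662
  terminal-flowered inflated-pod: (106 − 105.5625)² / 105.5625 = 0.0018
  terminal-flowered constricted-pod: (37 − 35.1875)² / 35.1875 = 0.0934
χ² = 0.1688 + 0.8662 + 0.0018 + 0.0934 = 1.1302 ≈ 1.130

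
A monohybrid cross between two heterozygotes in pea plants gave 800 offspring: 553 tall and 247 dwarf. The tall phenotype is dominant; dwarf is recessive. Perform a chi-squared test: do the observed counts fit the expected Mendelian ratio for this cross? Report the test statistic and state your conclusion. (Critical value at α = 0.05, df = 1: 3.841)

14.727; not consistent

For a monohybrid cross between heterozygotes with complete dominance, the expected phenotypic ratio is 3:1.
Under the 3:1 hypothesis (Σ ratio = 4, N = 800):
  tall: 800 × 3/4 = 600
  dwarf: 800 × 1/4 = 200
χ² = Σ (O − E)² / E
  tall: (553 − 600)² / 600 = 3.6817
  dwarf: (247 − 200)² / 200 = 11.0450
χ² = 3.6817 + 11.0450 = 14.7267 ≈ 14.727
Degrees of freedom = 2 − 1 = 1; critical value at α = 0.05 is 3.841.
Since 14.727 > 3.841, we reject the null hypothesis — the data do not fit the 3:1 ratio.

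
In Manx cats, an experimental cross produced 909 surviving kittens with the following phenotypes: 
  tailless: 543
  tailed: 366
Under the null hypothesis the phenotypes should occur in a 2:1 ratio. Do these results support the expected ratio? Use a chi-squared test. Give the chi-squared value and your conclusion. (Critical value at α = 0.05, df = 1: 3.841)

Under the 2:1 hypothesis (Σ ratio = 3, N = 909):
  tailless: 909 × 2/3 = 606
  tailed: 909 × 1/3 = 303
χ² = Σ (O − E)² / E
  tailless: (543 − 606)² / 606 = 6.5495
  tailed: (366 − 303)² / 303 = 13.0990
χ² = 6.5495 + 13.0990 = 19.6485 ≈ 19.649
Degrees of freedom = 2 − 1 = 1; critical value at α = 0.05 is 3.841.
Since 19.649 > 3.841, we reject the null hypothesis — the data do not fit the 2:1 ratio.

19.649; not consistent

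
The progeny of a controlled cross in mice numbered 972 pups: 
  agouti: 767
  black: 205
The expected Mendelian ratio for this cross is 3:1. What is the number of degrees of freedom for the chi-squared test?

A goodness-of-fit test with 2 phenotype classes has df = 2 − 1 = 1.

1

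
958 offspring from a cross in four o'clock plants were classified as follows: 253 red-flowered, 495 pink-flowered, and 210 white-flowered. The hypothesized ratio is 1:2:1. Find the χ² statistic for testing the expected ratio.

4.929

Total ratio parts = 4. Expected numbers out of 958:
  red-flowered: 958 × 1/4 = 239.5
  pink-flowered: 958 × 2/4 = 479
  white-flowered: 958 × 1/4 = 239.5
χ² = Σ (O − E)² / E
  red-flowered: (253 − 239.5)² / 239.5 = 0.7610
  pink-flowered: (495 − 479)² / 479 = 0.5344
  white-flowered: (210 − 239.5)² / 239.5 = 3.6336
χ² = 0.7610 + 0.5344 + 3.6336 = 4.929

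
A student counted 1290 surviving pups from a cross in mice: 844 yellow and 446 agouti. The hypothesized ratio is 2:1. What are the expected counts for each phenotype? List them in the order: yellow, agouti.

Expected counts for N = 1290 under a 2:1 ratio (total parts = 3):
  yellow: 1290 × 2/3 = 860
  agouti: 1290 × 1/3 = 430

860, 430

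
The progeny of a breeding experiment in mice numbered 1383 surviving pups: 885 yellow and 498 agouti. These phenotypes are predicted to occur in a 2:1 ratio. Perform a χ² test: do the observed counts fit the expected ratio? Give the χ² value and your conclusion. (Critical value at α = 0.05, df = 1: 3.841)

The 2:1 ratio has 3 parts, so with N = 1383 the expected counts are:
  yellow: 1383 × 2/3 = 922
  agouti: 1383 × 1/3 = 461
χ² = Σ (O − E)² / E
  yellow: (885 − 922)² / 922 = 1.4848
  agouti: (498 − 461)² / 461 = 2.9696
χ² = 1.4848 + 2.9696 = 4.4544 ≈ 4.454
Degrees of freedom = 2 − 1 = 1; critical value at α = 0.05 is 3.841.
Since 4.454 > 3.841, we reject the null hypothesis — the data do not fit the 2:1 ratio.

4.454; not consistent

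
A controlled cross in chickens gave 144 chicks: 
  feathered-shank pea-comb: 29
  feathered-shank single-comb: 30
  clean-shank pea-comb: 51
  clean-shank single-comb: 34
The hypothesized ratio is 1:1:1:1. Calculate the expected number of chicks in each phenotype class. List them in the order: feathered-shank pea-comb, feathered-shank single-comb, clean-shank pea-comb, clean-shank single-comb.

Expected counts for N = 144 under a 1:1:1:1 ratio (total parts = 4):
  feathered-shank pea-comb: 144 × 1/4 = 36
  feathered-shank single-comb: 144 × 1/4 = 36
  clean-shank pea-comb: 144 × 1/4 = 36
  clean-shank single-comb: 144 × 1/4 = 36

36, 36, 36, 36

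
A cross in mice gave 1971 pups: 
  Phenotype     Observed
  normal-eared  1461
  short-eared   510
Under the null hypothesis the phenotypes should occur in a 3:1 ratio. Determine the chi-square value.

0.805

The 3:1 ratio has 4 parts, so with N = 1971 the expected counts are:
  normal-eared: 1971 × 3/4 = 1478.25
  short-eared: 1971 × 1/4 = 492.75
χ² = Σ (O − E)² / E
  normal-eared: (1461 − 1478.25)² / 1478.25 = 0.2013
  short-eared: (510 − 492.75)² / 492.75 = 0.6039
χ² = 0.2013 + 0.6039 = 0.8052 ≈ 0.805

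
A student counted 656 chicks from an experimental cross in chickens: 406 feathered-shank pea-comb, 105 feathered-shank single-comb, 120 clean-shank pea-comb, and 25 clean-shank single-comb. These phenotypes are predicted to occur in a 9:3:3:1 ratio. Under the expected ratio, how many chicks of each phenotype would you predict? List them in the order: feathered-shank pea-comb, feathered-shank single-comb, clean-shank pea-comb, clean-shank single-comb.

369, 123, 123, 41

Under the 9:3:3:1 hypothesis (Σ ratio = 16, N = 656):
  feathered-shank pea-comb: 656 × 9/16 = 369
  feathered-shank single-comb: 656 × 3/16 = 123
  clean-shank pea-comb: 656 × 3/16 = 123
  clean-shank single-comb: 656 × 1/16 = 41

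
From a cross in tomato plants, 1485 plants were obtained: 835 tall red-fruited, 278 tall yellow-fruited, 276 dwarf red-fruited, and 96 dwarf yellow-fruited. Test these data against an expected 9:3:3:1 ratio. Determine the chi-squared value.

0.132

Total ratio parts = 16. Expected numbers out of 1485:
  tall red-fruited: 1485 × 9/16 = 835.3125
  tall yellow-fruited: 1485 × 3/16 = 278.4375
  dwarf red-fruited: 1485 × 3/16 = 278.4375
  dwarf yellow-fruited: 1485 × 1/16 = 92.8125
χ² = Σ (O − E)² / E
  tall red-fruited: (835 − 835.3125)² / 835.3125 = 0.0001
  tall yellow-fruited: (278 − 278.4375)² / 278.4375 = 0.0007
  dwarf red-fruited: (276 − 278.4375)² / 278.4375 = 0.0213
  dwarf yellow-fruited: (96 − 92.8125)² / 92.8125 = 0.1095
χ² = 0.0001 + 0.0007 + 0.0213 + 0.1095 = 0.1316 ≈ 0.132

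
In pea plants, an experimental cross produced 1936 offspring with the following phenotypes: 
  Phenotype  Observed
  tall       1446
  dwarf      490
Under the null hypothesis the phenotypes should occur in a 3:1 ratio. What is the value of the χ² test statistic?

Expected counts for N = 1936 under a 3:1 ratio (total parts = 4):
  tall: 1936 × 3/4 = 1452
  dwarf: 1936 × 1/4 = 484
χ² = Σ (O − E)² / E
  tall: (1446 − 1452)² / 1452 = 0.0248
  dwarf: (490 − 484)² / 484 = 0.0744
χ² = 0.0248 + 0.0744 = 0.0992 ≈ 0.099

0.099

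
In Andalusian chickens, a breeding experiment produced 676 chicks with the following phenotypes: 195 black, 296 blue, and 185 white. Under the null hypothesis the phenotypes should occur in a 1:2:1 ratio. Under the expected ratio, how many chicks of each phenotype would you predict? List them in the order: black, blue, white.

Expected counts for N = 676 under a 1:2:1 ratio (total parts = 4):
  black: 676 × 1/4 = 169
  blue: 676 × 2/4 = 338
  white: 676 × 1/4 = 169

169, 338, 169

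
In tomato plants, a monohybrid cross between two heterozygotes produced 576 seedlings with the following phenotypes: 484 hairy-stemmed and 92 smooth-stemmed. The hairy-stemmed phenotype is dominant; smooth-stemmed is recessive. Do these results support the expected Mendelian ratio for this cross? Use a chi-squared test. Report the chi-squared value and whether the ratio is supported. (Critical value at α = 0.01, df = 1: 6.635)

25.037; not consistent

For a monohybrid cross between heterozygotes with complete dominance, the expected phenotypic ratio is 3:1.
Expected counts for N = 576 under a 3:1 ratio (total parts = 4):
  hairy-stemmed: 576 × 3/4 = 432
  smooth-stemmed: 576 × 1/4 = 144
χ² = Σ (O − E)² / E
  hairy-stemmed: (484 − 432)² / 432 = 6.2593
  smooth-stemmed: (92 − 144)² / 144 = 18.7778
χ² = 6.2593 + 18.7778 = 25.0371 ≈ 25.037
Degrees of freedom = 2 − 1 = 1; critical value at α = 0.01 is 6.635.
Since 25.037 > 6.635, we reject the null hypothesis — the data do not fit the 3:1 ratio.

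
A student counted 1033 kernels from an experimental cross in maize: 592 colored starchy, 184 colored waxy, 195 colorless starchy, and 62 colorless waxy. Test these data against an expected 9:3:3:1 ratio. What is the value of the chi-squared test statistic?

The 9:3:3:1 ratio has 16 parts, so with N = 1033 the expected counts are:
  colored starchy: 1033 × 9/16 = 581.0625
  colored waxy: 1033 × 3/16 = 193.6875
  colorless starchy: 1033 × 3/16 = 193.6875
  colorless waxy: 1033 × 1/16 = 64.5625
χ² = Σ (O − E)² / E
  colored starchy: (592 − 581.0625)² / 581.0625 = 0.2059
  colored waxy: (184 − 193.6875)² / 193.6875 = 0.4845
  colorless starchy: (195 − 193.6875)² / 193.6875 = 0.0089
  colorless waxy: (62 − 64.5625)² / 64.5625 = 0.1017
χ² = 0.2059 + 0.4845 + 0.0089 + 0.1017 = 0.801

0.801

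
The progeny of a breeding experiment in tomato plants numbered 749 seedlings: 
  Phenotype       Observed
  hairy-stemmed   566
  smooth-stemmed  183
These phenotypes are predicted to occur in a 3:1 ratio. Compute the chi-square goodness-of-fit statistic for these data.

0.129

Under the 3:1 hypothesis (Σ ratio = 4, N = 749):
  hairy-stemmed: 749 × 3/4 = 561.75
  smooth-stemmed: 749 × 1/4 = 187.25
χ² = Σ (O − E)² / E
  hairy-stemmed: (566 − 561.75)² / 561.75 = 0.0322
  smooth-stemmed: (183 − 187.25)² / 187.25 = 0.0965
χ² = 0.0322 + 0.0965 = 0.1287 ≈ 0.129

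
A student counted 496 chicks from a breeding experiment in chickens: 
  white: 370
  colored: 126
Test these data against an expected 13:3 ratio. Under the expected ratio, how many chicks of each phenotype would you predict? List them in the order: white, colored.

Expected counts for N = 496 under a 13:3 ratio (total parts = 16):
  white: 496 × 13/16 = 403
  colored: 496 × 3/16 = 93

403, 93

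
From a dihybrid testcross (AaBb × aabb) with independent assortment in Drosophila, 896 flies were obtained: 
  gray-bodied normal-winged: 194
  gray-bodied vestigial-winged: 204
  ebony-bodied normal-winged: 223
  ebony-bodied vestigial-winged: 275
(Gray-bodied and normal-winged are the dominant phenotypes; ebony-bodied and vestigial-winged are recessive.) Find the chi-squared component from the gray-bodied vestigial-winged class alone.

A dihybrid testcross with independent assortment gives a 1:1:1:1 ratio.
Total ratio parts = 4. Expected numbers out of 896:
  gray-bodied normal-winged: 896 × 1/4 = 224
  gray-bodied vestigial-winged: 896 × 1/4 = 224
  ebony-bodied normal-winged: 896 × 1/4 = 224
  ebony-bodied vestigial-winged: 896 × 1/4 = 224
Contribution of gray-bodied vestigial-winged: (204 − 224)² / 224 = 1.7857

1.786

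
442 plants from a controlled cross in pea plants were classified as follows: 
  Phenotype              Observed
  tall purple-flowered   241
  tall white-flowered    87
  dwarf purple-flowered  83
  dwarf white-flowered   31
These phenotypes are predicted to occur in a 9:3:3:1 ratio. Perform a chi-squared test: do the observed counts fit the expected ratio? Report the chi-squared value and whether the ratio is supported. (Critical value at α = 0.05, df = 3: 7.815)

0.852; consistent

Expected counts for N = 442 under a 9:3:3:1 ratio (total parts = 16):
  tall purple-flowered: 442 × 9/16 = 248.625
  tall white-flowered: 442 × 3/16 = 82.875
  dwarf purple-flowered: 442 × 3/16 = 82.875
  dwarf white-flowered: 442 × 1/16 = 27.625
χ² = Σ (O − E)² / E
  tall purple-flowered: (241 − 248.625)² / 248.625 = 0.2338
  tall white-flowered: (87 − 82.875)² / 82.875 = 0.2053
  dwarf purple-flowered: (83 − 82.875)² / 82.875 = 0.0002
  dwarf white-flowered: (31 − 27.625)² / 27.625 = 0.4123
χ² = 0.2338 + 0.2053 + 0.0002 + 0.4123 = 0.8516 ≈ 0.852
Degrees of freedom = 4 − 1 = 3; critical value at α = 0.05 is 7.815.
Since 0.852 < 7.815, we fail to reject the null hypothesis — the data are consistent with the 9:3:3:1 ratio.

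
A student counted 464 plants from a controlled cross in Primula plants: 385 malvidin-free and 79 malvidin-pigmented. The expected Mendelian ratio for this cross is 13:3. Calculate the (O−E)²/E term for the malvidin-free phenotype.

0.170

Total ratio parts = 16. Expected numbers out of 464:
  malvidin-free: 464 × 13/16 = 377
  malvidin-pigmented: 464 × 3/16 = 87
Contribution of malvidin-free: (385 − 377)² / 377 = 0.1698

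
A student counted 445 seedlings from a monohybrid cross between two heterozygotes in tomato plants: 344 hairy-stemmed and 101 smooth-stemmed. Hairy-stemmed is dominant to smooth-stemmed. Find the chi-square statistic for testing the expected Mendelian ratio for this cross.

For a monohybrid cross between heterozygotes with complete dominance, the expected phenotypic ratio is 3:1.
Expected counts for N = 445 under a 3:1 ratio (total parts = 4):
  hairy-stemmed: 445 × 3/4 = 333.75
  smooth-stemmed: 445 × 1/4 = 111.25
χ² = Σ (O − E)² / E
  hairy-stemmed: (344 − 333.75)² / 333.75 = 0.3148
  smooth-stemmed: (101 − 111.25)² / 111.25 = 0.9444
χ² = 0.3148 + 0.9444 = 1.2592 ≈ 1.259

1.259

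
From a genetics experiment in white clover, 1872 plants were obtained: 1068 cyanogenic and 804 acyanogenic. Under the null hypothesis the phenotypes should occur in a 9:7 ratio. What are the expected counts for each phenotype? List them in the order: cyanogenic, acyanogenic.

Expected counts for N = 1872 under a 9:7 ratio (total parts = 16):
  cyanogenic: 1872 × 9/16 = 1053
  acyanogenic: 1872 × 7/16 = 819

1053, 819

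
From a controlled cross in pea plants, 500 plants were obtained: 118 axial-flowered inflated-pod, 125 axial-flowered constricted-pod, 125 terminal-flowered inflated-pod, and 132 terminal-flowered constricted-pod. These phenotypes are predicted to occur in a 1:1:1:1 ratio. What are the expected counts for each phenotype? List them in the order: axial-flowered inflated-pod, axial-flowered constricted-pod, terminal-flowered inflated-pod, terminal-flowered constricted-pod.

125, 125, 125, 125

Expected counts for N = 500 under a 1:1:1:1 ratio (total parts = 4):
  axial-flowered inflated-pod: 500 × 1/4 = 125
  axial-flowered constricted-pod: 500 × 1/4 = 125
  terminal-flowered inflated-pod: 500 × 1/4 = 125
  terminal-flowered constricted-pod: 500 × 1/4 = 125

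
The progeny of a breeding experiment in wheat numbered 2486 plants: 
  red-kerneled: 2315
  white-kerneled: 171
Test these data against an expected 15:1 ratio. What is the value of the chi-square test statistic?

1.676

Total ratio parts = 16. Expected numbers out of 2486:
  red-kerneled: 2486 × 15/16 = 2330.625
  white-kerneled: 2486 × 1/16 = 155.375
χ² = Σ (O − E)² / E
  red-kerneled: (2315 − 2330.625)² / 2330.625 = 0.1048
  white-kerneled: (171 − 155.375)² / 155.375 = 1.5713
χ² = 0.1048 + 1.5713 = 1.6761 ≈ 1.676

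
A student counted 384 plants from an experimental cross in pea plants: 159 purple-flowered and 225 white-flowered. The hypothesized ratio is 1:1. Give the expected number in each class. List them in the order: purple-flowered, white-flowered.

192, 192

Expected counts for N = 384 under a 1:1 ratio (total parts = 2):
  purple-flowered: 384 × 1/2 = 192
  white-flowered: 384 × 1/2 = 192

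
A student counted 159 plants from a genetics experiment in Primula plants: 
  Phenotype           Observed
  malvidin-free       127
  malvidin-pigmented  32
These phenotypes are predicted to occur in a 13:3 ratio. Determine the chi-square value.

0.198

The 13:3 ratio has 16 parts, so with N = 159 the expected counts are:
  malvidin-free: 159 × 13/16 = 129.1875
  malvidin-pigmented: 159 × 3/16 = 29.8125
χ² = Σ (O − E)² / E
  malvidin-free: (127 − 129.1875)² / 129.1875 = 0.0370
  malvidin-pigmented: (32 − 29.8125)² / 29.8125 = 0.1605
χ² = 0.0370 + 0.1605 = 0.1975 ≈ 0.198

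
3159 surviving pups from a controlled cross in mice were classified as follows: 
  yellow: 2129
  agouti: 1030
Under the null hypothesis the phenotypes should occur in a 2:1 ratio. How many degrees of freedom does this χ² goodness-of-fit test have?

1

A goodness-of-fit test with 2 phenotype classes has df = 2 − 1 = 1.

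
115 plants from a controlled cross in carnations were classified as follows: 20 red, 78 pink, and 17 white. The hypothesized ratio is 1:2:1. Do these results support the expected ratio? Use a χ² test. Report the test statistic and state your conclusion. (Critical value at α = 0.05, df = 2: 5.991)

14.774; not consistent

Under the 1:2:1 hypothesis (Σ ratio = 4, N = 115):
  red: 115 × 1/4 = 28.75
  pink: 115 × 2/4 = 57.5
  white: 115 × 1/4 = 28.75
χ² = Σ (O − E)² / E
  red: (20 − 28.75)² / 28.75 = 2.6630
  pink: (78 − 57.5)² / 57.5 = 7.3087
  white: (17 − 28.75)² / 28.75 = 4.8022
χ² = 2.6630 + 7.3087 + 4.8022 = 14.7739 ≈ 14.774
Degrees of freedom = 3 − 1 = 2; critical value at α = 0.05 is 5.991.
Since 14.774 > 5.991, we reject the null hypothesis — the data do not fit the 1:2:1 ratio.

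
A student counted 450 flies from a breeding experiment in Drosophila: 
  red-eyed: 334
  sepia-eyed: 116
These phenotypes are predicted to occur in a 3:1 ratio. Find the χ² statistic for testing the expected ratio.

Total ratio parts = 4. Expected numbers out of 450:
  red-eyed: 450 × 3/4 = 337.5
  sepia-eyed: 450 × 1/4 = 112.5
χ² = Σ (O − E)² / E
  red-eyed: (334 − 337.5)² / 337.5 = 0.0363
  sepia-eyed: (116 − 112.5)² / 112.5 = 0.1089
χ² = 0.0363 + 0.1089 = 0.1452 ≈ 0.145

0.145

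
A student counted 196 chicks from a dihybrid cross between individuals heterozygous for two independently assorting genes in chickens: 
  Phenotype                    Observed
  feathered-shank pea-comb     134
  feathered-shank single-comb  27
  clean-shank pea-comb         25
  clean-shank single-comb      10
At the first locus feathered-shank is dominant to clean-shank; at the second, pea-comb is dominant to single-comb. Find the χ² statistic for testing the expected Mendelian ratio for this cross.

A dihybrid F₂ with independent assortment and complete dominance at both loci gives a 9:3:3:1 phenotypic ratio.
Under the 9:3:3:1 hypothesis (Σ ratio = 16, N = 196):
  feathered-shank pea-comb: 196 × 9/16 = 110.25
  feathered-shank single-comb: 196 × 3/16 = 36.75
  clean-shank pea-comb: 196 × 3/16 = 36.75
  clean-shank single-comb: 196 × 1/16 = 12.25
χ² = Σ (O − E)² / E
  feathered-shank pea-comb: (134 − 110.25)² / 110.25 = 5.1162
  feathered-shank single-comb: (27 − 36.75)² / 36.75 = 2.5867
  clean-shank pea-comb: (25 − 36.75)² / 36.75 = 3.7568
  clean-shank single-comb: (10 − 12.25)² / 12.25 = 0.4133
χ² = 5.1162 + 2.5867 + 3.7568 + 0.4133 = 11.873

11.873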